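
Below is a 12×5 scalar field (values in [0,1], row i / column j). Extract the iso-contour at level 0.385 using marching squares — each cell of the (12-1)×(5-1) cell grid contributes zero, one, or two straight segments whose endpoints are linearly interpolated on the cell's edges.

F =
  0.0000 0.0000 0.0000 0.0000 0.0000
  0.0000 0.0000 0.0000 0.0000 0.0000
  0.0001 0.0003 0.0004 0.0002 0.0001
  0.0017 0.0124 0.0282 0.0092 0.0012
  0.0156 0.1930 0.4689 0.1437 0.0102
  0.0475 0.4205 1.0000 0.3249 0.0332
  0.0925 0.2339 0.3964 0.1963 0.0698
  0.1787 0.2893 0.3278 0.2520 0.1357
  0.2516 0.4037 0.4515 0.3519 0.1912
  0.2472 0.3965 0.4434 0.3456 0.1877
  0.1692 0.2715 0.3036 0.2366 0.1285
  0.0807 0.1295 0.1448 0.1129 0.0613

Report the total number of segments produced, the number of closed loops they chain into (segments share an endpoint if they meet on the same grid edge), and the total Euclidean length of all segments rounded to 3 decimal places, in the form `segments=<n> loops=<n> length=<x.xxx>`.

cell (3,1): code 0100 → (3.810,2.000)–(4.000,1.696)
cell (3,2): code 1000 → (4.000,2.258)–(3.810,2.000)
cell (4,0): code 0100 → (4.844,1.000)–(5.000,0.905)
cell (4,1): code 1110 → (4.000,1.696)–(4.844,1.000)
cell (4,2): code 1001 → (5.000,2.911)–(4.000,2.258)
cell (5,0): code 0010 → (5.000,0.905)–(5.190,1.000)
cell (5,1): code 0111 → (5.190,1.000)–(6.000,1.930)
cell (5,2): code 1001 → (6.000,2.057)–(5.000,2.911)
cell (6,1): code 0010 → (6.000,1.930)–(6.166,2.000)
cell (6,2): code 0001 → (6.166,2.000)–(6.000,2.057)
cell (7,0): code 0100 → (7.837,1.000)–(8.000,0.877)
cell (7,1): code 1100 → (7.462,2.000)–(7.837,1.000)
cell (7,2): code 1000 → (8.000,2.668)–(7.462,2.000)
cell (8,0): code 0110 → (8.000,0.877)–(9.000,0.923)
cell (8,2): code 1001 → (9.000,2.597)–(8.000,2.668)
cell (9,0): code 0010 → (9.000,0.923)–(9.092,1.000)
cell (9,1): code 0011 → (9.092,1.000)–(9.418,2.000)
cell (9,2): code 0001 → (9.418,2.000)–(9.000,2.597)
total: 18 segments, chained into 2 closed loop(s), length Σ = 12.300618

segments=18 loops=2 length=12.301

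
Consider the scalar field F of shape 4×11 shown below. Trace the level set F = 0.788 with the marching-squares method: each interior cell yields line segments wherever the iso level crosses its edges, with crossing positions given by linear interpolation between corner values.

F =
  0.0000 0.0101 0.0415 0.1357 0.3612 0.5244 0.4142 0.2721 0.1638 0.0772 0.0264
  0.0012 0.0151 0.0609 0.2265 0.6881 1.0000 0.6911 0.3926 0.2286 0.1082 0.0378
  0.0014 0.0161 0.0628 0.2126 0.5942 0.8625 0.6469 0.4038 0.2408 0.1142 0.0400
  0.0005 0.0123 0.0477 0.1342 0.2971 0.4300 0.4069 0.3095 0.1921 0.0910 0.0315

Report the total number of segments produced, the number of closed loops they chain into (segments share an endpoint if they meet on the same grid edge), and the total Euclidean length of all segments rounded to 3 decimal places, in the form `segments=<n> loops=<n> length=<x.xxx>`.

segments=6 loops=1 length=4.478

cell (0,4): code 0100 → (0.554,5.000)–(1.000,4.320)
cell (0,5): code 1000 → (1.000,5.686)–(0.554,5.000)
cell (1,4): code 0110 → (1.000,4.320)–(2.000,4.722)
cell (1,5): code 1001 → (2.000,5.346)–(1.000,5.686)
cell (2,4): code 0010 → (2.000,4.722)–(2.172,5.000)
cell (2,5): code 0001 → (2.172,5.000)–(2.000,5.346)
total: 6 segments, chained into 1 closed loop(s), length Σ = 4.478309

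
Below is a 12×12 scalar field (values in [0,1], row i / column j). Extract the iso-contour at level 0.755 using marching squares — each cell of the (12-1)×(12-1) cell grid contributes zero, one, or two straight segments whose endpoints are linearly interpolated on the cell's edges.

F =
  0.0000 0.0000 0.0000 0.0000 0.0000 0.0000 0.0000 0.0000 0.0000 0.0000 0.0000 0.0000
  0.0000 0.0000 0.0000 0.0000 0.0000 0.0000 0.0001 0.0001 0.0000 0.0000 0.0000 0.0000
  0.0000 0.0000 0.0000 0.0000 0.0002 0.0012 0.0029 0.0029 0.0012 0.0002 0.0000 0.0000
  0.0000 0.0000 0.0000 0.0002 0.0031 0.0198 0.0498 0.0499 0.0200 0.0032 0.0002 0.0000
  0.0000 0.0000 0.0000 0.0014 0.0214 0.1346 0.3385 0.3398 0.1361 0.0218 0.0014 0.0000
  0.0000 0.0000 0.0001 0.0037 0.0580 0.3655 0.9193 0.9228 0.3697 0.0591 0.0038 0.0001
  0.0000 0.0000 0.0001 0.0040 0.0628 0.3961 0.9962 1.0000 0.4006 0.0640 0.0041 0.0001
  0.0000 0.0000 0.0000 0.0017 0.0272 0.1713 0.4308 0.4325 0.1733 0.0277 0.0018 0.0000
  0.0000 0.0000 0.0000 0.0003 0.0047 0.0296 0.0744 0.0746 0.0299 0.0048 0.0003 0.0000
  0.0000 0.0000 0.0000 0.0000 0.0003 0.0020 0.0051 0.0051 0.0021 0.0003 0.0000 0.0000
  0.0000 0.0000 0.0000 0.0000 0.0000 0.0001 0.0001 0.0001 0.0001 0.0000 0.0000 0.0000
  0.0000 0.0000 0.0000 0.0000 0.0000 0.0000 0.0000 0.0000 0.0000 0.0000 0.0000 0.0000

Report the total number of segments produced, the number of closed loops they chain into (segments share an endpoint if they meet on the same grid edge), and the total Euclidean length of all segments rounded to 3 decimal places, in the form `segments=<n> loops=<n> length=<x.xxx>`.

segments=8 loops=1 length=6.020

cell (4,5): code 0100 → (4.717,6.000)–(5.000,5.703)
cell (4,6): code 1100 → (4.712,7.000)–(4.717,6.000)
cell (4,7): code 1000 → (5.000,7.303)–(4.712,7.000)
cell (5,5): code 0110 → (5.000,5.703)–(6.000,5.598)
cell (5,7): code 1001 → (6.000,7.409)–(5.000,7.303)
cell (6,5): code 0010 → (6.000,5.598)–(6.427,6.000)
cell (6,6): code 0011 → (6.427,6.000)–(6.432,7.000)
cell (6,7): code 0001 → (6.432,7.000)–(6.000,7.409)
total: 8 segments, chained into 1 closed loop(s), length Σ = 6.019840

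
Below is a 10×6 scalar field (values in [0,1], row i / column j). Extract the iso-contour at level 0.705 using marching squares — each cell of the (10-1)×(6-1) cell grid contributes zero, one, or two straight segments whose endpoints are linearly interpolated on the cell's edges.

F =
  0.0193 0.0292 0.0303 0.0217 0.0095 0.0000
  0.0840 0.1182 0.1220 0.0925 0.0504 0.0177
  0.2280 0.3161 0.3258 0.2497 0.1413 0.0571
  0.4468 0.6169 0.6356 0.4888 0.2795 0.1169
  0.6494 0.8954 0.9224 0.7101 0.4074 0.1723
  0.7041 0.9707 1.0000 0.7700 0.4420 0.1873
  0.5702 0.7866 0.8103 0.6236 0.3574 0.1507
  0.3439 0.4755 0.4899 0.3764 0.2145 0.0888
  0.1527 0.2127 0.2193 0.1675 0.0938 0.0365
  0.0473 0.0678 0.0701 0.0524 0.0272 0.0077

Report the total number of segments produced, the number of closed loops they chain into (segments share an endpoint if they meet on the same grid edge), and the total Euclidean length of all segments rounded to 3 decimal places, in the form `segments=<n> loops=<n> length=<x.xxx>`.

cell (3,0): code 0100 → (3.316,1.000)–(4.000,0.226)
cell (3,1): code 1100 → (3.242,2.000)–(3.316,1.000)
cell (3,2): code 1100 → (3.977,3.000)–(3.242,2.000)
cell (3,3): code 1000 → (4.000,3.017)–(3.977,3.000)
cell (4,0): code 0110 → (4.000,0.226)–(5.000,0.003)
cell (4,3): code 1001 → (5.000,3.198)–(4.000,3.017)
cell (5,0): code 0110 → (5.000,0.003)–(6.000,0.623)
cell (5,2): code 1011 → (6.000,2.564)–(5.444,3.000)
cell (5,3): code 0001 → (5.444,3.000)–(5.000,3.198)
cell (6,0): code 0010 → (6.000,0.623)–(6.262,1.000)
cell (6,1): code 0011 → (6.262,1.000)–(6.329,2.000)
cell (6,2): code 0001 → (6.329,2.000)–(6.000,2.564)
total: 12 segments, chained into 1 closed loop(s), length Σ = 9.829279

segments=12 loops=1 length=9.829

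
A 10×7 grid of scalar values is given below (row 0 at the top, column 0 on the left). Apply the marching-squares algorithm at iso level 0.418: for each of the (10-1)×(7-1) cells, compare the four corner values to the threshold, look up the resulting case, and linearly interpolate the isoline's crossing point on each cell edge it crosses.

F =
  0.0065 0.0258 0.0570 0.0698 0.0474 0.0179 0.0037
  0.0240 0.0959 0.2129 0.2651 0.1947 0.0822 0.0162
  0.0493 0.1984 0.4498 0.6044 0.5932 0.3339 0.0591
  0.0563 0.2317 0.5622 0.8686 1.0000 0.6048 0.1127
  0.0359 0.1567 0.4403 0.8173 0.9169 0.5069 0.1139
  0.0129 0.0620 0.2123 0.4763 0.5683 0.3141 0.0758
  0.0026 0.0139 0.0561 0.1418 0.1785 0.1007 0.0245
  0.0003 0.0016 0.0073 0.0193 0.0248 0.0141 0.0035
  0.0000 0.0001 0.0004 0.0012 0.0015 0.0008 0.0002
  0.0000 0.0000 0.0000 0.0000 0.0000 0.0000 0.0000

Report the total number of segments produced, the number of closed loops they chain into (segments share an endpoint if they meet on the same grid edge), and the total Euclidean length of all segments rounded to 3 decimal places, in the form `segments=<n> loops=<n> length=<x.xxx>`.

cell (1,1): code 0100 → (1.866,2.000)–(2.000,1.874)
cell (1,2): code 1100 → (1.451,3.000)–(1.866,2.000)
cell (1,3): code 1100 → (1.560,4.000)–(1.451,3.000)
cell (1,4): code 1000 → (2.000,4.676)–(1.560,4.000)
cell (2,1): code 0110 → (2.000,1.874)–(3.000,1.564)
cell (2,4): code 1101 → (2.310,5.000)–(2.000,4.676)
cell (2,5): code 1000 → (3.000,5.380)–(2.310,5.000)
cell (3,1): code 0110 → (3.000,1.564)–(4.000,1.921)
cell (3,5): code 1001 → (4.000,5.226)–(3.000,5.380)
cell (4,1): code 0010 → (4.000,1.921)–(4.098,2.000)
cell (4,2): code 0111 → (4.098,2.000)–(5.000,2.779)
cell (4,4): code 1011 → (5.000,4.591)–(4.461,5.000)
cell (4,5): code 0001 → (4.461,5.000)–(4.000,5.226)
cell (5,2): code 0010 → (5.000,2.779)–(5.174,3.000)
cell (5,3): code 0011 → (5.174,3.000)–(5.386,4.000)
cell (5,4): code 0001 → (5.386,4.000)–(5.000,4.591)
total: 16 segments, chained into 1 closed loop(s), length Σ = 11.952858

segments=16 loops=1 length=11.953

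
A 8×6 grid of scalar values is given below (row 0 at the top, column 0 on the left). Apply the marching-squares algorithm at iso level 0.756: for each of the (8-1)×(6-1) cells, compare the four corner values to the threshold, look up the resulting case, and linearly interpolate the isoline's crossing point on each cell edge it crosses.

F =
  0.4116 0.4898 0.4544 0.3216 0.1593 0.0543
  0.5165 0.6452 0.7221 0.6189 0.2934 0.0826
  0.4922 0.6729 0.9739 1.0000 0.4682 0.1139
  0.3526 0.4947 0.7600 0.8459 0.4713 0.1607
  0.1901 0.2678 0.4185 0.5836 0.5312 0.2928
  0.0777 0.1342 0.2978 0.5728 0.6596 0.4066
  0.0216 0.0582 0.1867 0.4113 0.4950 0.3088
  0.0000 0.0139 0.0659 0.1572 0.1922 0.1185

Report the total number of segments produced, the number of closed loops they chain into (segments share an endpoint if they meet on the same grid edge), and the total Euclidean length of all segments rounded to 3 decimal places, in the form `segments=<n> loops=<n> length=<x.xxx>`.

cell (1,1): code 0100 → (1.135,2.000)–(2.000,1.276)
cell (1,2): code 1100 → (1.360,3.000)–(1.135,2.000)
cell (1,3): code 1000 → (2.000,3.459)–(1.360,3.000)
cell (2,1): code 0110 → (2.000,1.276)–(3.000,1.985)
cell (2,3): code 1001 → (3.000,3.240)–(2.000,3.459)
cell (3,1): code 0010 → (3.000,1.985)–(3.012,2.000)
cell (3,2): code 0011 → (3.012,2.000)–(3.343,3.000)
cell (3,3): code 0001 → (3.343,3.000)–(3.000,3.240)
total: 8 segments, chained into 1 closed loop(s), length Σ = 6.681219

segments=8 loops=1 length=6.681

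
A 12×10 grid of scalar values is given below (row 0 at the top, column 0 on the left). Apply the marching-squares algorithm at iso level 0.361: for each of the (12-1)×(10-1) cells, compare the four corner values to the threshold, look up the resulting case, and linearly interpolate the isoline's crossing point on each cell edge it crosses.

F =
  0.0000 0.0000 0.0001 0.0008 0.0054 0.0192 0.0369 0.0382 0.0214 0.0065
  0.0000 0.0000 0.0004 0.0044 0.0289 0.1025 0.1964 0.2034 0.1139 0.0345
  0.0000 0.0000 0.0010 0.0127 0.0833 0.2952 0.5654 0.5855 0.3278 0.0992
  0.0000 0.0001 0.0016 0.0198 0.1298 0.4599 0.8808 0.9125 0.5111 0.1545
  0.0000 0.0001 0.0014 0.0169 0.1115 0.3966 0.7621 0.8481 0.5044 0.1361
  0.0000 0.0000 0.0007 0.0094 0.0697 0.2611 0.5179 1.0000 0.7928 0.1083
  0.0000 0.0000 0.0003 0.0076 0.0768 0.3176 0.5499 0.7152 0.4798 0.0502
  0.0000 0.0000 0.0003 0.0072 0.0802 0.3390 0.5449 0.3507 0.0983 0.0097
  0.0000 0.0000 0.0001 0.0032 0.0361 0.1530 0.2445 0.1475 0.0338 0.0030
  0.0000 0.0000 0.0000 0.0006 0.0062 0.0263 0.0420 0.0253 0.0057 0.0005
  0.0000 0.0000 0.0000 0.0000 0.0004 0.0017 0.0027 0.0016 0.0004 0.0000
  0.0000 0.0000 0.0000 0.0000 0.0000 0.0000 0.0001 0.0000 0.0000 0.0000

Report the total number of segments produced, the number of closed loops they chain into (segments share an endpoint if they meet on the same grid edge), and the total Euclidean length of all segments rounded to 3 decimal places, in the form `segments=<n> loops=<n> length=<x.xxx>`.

cell (1,5): code 0100 → (1.446,6.000)–(2.000,5.244)
cell (1,6): code 1100 → (1.412,7.000)–(1.446,6.000)
cell (1,7): code 1000 → (2.000,7.871)–(1.412,7.000)
cell (2,4): code 0100 → (2.400,5.000)–(3.000,4.700)
cell (2,5): code 1110 → (2.000,5.244)–(2.400,5.000)
cell (2,7): code 1101 → (2.181,8.000)–(2.000,7.871)
cell (2,8): code 1000 → (3.000,8.421)–(2.181,8.000)
cell (3,4): code 0110 → (3.000,4.700)–(4.000,4.875)
cell (3,8): code 1001 → (4.000,8.389)–(3.000,8.421)
cell (4,4): code 0010 → (4.000,4.875)–(4.263,5.000)
cell (4,5): code 0111 → (4.263,5.000)–(5.000,5.389)
cell (4,8): code 1001 → (5.000,8.631)–(4.000,8.389)
cell (5,5): code 0110 → (5.000,5.389)–(6.000,5.187)
cell (5,8): code 1001 → (6.000,8.277)–(5.000,8.631)
cell (6,5): code 0110 → (6.000,5.187)–(7.000,5.107)
cell (6,6): code 1011 → (7.000,6.947)–(6.972,7.000)
cell (6,7): code 0011 → (6.972,7.000)–(6.311,8.000)
cell (6,8): code 0001 → (6.311,8.000)–(6.000,8.277)
cell (7,5): code 0010 → (7.000,5.107)–(7.612,6.000)
cell (7,6): code 0001 → (7.612,6.000)–(7.000,6.947)
total: 20 segments, chained into 1 closed loop(s), length Σ = 16.409469

segments=20 loops=1 length=16.409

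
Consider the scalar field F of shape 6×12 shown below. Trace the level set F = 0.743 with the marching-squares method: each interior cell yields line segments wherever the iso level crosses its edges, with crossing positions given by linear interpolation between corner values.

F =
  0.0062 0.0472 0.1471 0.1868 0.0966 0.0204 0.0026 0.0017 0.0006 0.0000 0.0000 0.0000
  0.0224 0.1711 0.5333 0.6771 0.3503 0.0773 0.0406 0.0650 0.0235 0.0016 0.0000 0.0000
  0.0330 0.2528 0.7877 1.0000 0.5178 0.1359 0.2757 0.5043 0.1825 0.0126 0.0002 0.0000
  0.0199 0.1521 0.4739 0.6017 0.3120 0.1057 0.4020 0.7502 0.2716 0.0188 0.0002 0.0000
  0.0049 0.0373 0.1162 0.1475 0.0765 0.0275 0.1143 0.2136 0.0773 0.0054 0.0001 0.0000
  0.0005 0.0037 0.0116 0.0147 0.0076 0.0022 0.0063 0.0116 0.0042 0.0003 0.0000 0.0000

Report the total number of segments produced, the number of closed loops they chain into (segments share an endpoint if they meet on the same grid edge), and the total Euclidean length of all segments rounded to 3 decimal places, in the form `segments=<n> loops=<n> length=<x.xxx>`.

segments=10 loops=2 length=4.564

cell (1,1): code 0100 → (1.824,2.000)–(2.000,1.916)
cell (1,2): code 1100 → (1.204,3.000)–(1.824,2.000)
cell (1,3): code 1000 → (2.000,3.533)–(1.204,3.000)
cell (2,1): code 0010 → (2.000,1.916)–(2.142,2.000)
cell (2,2): code 0011 → (2.142,2.000)–(2.645,3.000)
cell (2,3): code 0001 → (2.645,3.000)–(2.000,3.533)
cell (2,6): code 0100 → (2.971,7.000)–(3.000,6.979)
cell (2,7): code 1000 → (3.000,7.015)–(2.971,7.000)
cell (3,6): code 0010 → (3.000,6.979)–(3.013,7.000)
cell (3,7): code 0001 → (3.013,7.000)–(3.000,7.015)
total: 10 segments, chained into 2 closed loop(s), length Σ = 4.564070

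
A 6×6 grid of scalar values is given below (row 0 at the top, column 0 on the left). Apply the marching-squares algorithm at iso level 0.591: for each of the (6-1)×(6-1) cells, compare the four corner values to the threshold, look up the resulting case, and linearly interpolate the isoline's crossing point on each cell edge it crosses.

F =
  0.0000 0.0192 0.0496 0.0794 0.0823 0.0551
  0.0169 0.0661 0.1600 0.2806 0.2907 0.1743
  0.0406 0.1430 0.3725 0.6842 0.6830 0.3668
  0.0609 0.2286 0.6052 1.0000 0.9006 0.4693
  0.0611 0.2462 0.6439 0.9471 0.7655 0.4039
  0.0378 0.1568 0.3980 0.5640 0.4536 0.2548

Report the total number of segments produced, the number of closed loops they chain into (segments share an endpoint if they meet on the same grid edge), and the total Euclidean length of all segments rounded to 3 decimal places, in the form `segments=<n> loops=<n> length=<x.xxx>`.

cell (1,2): code 0100 → (1.769,3.000)–(2.000,2.701)
cell (1,3): code 1100 → (1.765,4.000)–(1.769,3.000)
cell (1,4): code 1000 → (2.000,4.291)–(1.765,4.000)
cell (2,1): code 0100 → (2.939,2.000)–(3.000,1.962)
cell (2,2): code 1110 → (2.000,2.701)–(2.939,2.000)
cell (2,4): code 1001 → (3.000,4.718)–(2.000,4.291)
cell (3,1): code 0110 → (3.000,1.962)–(4.000,1.867)
cell (3,4): code 1001 → (4.000,4.483)–(3.000,4.718)
cell (4,1): code 0010 → (4.000,1.867)–(4.215,2.000)
cell (4,2): code 0011 → (4.215,2.000)–(4.930,3.000)
cell (4,3): code 0011 → (4.930,3.000)–(4.559,4.000)
cell (4,4): code 0001 → (4.559,4.000)–(4.000,4.483)
total: 12 segments, chained into 1 closed loop(s), length Σ = 9.401159

segments=12 loops=1 length=9.401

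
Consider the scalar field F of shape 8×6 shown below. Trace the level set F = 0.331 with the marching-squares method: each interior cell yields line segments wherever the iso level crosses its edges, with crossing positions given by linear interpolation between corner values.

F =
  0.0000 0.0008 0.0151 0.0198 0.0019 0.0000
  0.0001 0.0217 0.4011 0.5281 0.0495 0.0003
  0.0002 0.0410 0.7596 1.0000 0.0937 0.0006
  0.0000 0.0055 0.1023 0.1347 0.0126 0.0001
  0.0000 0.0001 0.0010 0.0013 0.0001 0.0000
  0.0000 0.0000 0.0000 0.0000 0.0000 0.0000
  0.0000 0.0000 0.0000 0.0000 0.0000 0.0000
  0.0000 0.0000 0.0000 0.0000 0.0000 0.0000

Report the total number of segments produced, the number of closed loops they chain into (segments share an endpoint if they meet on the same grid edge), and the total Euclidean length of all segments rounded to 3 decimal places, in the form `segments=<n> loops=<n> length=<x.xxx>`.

segments=8 loops=1 length=6.939

cell (0,1): code 0100 → (0.818,2.000)–(1.000,1.815)
cell (0,2): code 1100 → (0.612,3.000)–(0.818,2.000)
cell (0,3): code 1000 → (1.000,3.412)–(0.612,3.000)
cell (1,1): code 0110 → (1.000,1.815)–(2.000,1.404)
cell (1,3): code 1001 → (2.000,3.738)–(1.000,3.412)
cell (2,1): code 0010 → (2.000,1.404)–(2.652,2.000)
cell (2,2): code 0011 → (2.652,2.000)–(2.773,3.000)
cell (2,3): code 0001 → (2.773,3.000)–(2.000,3.738)
total: 8 segments, chained into 1 closed loop(s), length Σ = 6.939022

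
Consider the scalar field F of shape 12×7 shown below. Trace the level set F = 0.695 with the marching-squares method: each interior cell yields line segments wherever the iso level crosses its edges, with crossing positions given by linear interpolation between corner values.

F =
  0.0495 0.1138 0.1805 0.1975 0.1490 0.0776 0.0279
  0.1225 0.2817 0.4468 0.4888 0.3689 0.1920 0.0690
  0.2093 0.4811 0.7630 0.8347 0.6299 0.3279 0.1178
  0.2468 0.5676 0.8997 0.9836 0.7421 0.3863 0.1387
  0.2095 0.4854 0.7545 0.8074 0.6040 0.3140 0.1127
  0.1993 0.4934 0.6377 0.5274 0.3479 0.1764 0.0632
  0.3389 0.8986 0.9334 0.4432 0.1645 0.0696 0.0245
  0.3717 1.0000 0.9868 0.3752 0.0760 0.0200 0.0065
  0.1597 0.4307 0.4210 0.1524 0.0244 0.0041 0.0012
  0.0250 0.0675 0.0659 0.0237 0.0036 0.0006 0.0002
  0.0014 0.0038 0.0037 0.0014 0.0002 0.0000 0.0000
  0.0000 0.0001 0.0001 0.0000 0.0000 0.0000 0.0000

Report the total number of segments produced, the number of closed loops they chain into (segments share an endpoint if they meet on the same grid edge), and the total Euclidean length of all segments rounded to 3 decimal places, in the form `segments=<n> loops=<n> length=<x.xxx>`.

segments=20 loops=2 length=15.825

cell (1,1): code 0100 → (1.785,2.000)–(2.000,1.759)
cell (1,2): code 1100 → (1.596,3.000)–(1.785,2.000)
cell (1,3): code 1000 → (2.000,3.682)–(1.596,3.000)
cell (2,1): code 0110 → (2.000,1.759)–(3.000,1.384)
cell (2,3): code 1101 → (2.580,4.000)–(2.000,3.682)
cell (2,4): code 1000 → (3.000,4.132)–(2.580,4.000)
cell (3,1): code 0110 → (3.000,1.384)–(4.000,1.779)
cell (3,3): code 1011 → (4.000,3.553)–(3.341,4.000)
cell (3,4): code 0001 → (3.341,4.000)–(3.000,4.132)
cell (4,1): code 0010 → (4.000,1.779)–(4.509,2.000)
cell (4,2): code 0011 → (4.509,2.000)–(4.401,3.000)
cell (4,3): code 0001 → (4.401,3.000)–(4.000,3.553)
cell (5,0): code 0100 → (5.498,1.000)–(6.000,0.636)
cell (5,1): code 1100 → (5.194,2.000)–(5.498,1.000)
cell (5,2): code 1000 → (6.000,2.486)–(5.194,2.000)
cell (6,0): code 0110 → (6.000,0.636)–(7.000,0.515)
cell (6,2): code 1001 → (7.000,2.477)–(6.000,2.486)
cell (7,0): code 0010 → (7.000,0.515)–(7.536,1.000)
cell (7,1): code 0011 → (7.536,1.000)–(7.516,2.000)
cell (7,2): code 0001 → (7.516,2.000)–(7.000,2.477)
total: 20 segments, chained into 2 closed loop(s), length Σ = 15.825276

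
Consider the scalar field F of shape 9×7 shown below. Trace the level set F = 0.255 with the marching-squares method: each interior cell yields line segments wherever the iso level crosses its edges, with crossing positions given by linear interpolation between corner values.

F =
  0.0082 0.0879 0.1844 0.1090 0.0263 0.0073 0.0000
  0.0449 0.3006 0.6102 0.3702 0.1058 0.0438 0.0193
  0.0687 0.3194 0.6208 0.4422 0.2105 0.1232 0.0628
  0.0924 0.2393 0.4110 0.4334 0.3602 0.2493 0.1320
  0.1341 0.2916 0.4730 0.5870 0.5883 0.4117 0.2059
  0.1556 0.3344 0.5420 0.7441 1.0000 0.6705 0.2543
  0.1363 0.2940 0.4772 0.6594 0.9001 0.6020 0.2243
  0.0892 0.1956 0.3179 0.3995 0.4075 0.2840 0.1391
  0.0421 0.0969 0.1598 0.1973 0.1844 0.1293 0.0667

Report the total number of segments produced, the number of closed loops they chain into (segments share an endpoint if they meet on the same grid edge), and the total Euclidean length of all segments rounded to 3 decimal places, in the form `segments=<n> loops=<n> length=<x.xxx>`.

segments=26 loops=1 length=20.793

cell (0,0): code 0100 → (0.786,1.000)–(1.000,0.822)
cell (0,1): code 1100 → (0.166,2.000)–(0.786,1.000)
cell (0,2): code 1100 → (0.559,3.000)–(0.166,2.000)
cell (0,3): code 1000 → (1.000,3.436)–(0.559,3.000)
cell (1,0): code 0110 → (1.000,0.822)–(2.000,0.743)
cell (1,3): code 1001 → (2.000,3.808)–(1.000,3.436)
cell (2,0): code 0010 → (2.000,0.743)–(2.804,1.000)
cell (2,1): code 0111 → (2.804,1.000)–(3.000,1.091)
cell (2,3): code 1101 → (2.297,4.000)–(2.000,3.808)
cell (2,4): code 1000 → (3.000,4.949)–(2.297,4.000)
cell (3,0): code 0100 → (3.300,1.000)–(4.000,0.768)
cell (3,1): code 1110 → (3.000,1.091)–(3.300,1.000)
cell (3,4): code 1101 → (3.035,5.000)–(3.000,4.949)
cell (3,5): code 1000 → (4.000,5.761)–(3.035,5.000)
cell (4,0): code 0110 → (4.000,0.768)–(5.000,0.556)
cell (4,5): code 1001 → (5.000,5.998)–(4.000,5.761)
cell (5,0): code 0110 → (5.000,0.556)–(6.000,0.753)
cell (5,5): code 1001 → (6.000,5.919)–(5.000,5.998)
cell (6,0): code 0010 → (6.000,0.753)–(6.396,1.000)
cell (6,1): code 0111 → (6.396,1.000)–(7.000,1.486)
cell (6,5): code 1001 → (7.000,5.200)–(6.000,5.919)
cell (7,1): code 0010 → (7.000,1.486)–(7.398,2.000)
cell (7,2): code 0011 → (7.398,2.000)–(7.715,3.000)
cell (7,3): code 0011 → (7.715,3.000)–(7.684,4.000)
cell (7,4): code 0011 → (7.684,4.000)–(7.187,5.000)
cell (7,5): code 0001 → (7.187,5.000)–(7.000,5.200)
total: 26 segments, chained into 1 closed loop(s), length Σ = 20.793041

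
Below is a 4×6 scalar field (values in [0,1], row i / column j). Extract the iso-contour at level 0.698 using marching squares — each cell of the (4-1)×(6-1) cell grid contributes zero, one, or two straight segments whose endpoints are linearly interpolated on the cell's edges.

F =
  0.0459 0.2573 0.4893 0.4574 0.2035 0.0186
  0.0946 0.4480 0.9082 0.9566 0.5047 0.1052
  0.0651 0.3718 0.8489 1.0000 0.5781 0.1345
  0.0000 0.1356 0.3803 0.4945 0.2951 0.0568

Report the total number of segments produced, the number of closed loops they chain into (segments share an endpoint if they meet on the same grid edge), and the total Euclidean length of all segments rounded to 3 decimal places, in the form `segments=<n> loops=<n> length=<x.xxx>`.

segments=8 loops=1 length=6.892

cell (0,1): code 0100 → (0.498,2.000)–(1.000,1.543)
cell (0,2): code 1100 → (0.482,3.000)–(0.498,2.000)
cell (0,3): code 1000 → (1.000,3.572)–(0.482,3.000)
cell (1,1): code 0110 → (1.000,1.543)–(2.000,1.684)
cell (1,3): code 1001 → (2.000,3.716)–(1.000,3.572)
cell (2,1): code 0010 → (2.000,1.684)–(2.322,2.000)
cell (2,2): code 0011 → (2.322,2.000)–(2.597,3.000)
cell (2,3): code 0001 → (2.597,3.000)–(2.000,3.716)
total: 8 segments, chained into 1 closed loop(s), length Σ = 6.891609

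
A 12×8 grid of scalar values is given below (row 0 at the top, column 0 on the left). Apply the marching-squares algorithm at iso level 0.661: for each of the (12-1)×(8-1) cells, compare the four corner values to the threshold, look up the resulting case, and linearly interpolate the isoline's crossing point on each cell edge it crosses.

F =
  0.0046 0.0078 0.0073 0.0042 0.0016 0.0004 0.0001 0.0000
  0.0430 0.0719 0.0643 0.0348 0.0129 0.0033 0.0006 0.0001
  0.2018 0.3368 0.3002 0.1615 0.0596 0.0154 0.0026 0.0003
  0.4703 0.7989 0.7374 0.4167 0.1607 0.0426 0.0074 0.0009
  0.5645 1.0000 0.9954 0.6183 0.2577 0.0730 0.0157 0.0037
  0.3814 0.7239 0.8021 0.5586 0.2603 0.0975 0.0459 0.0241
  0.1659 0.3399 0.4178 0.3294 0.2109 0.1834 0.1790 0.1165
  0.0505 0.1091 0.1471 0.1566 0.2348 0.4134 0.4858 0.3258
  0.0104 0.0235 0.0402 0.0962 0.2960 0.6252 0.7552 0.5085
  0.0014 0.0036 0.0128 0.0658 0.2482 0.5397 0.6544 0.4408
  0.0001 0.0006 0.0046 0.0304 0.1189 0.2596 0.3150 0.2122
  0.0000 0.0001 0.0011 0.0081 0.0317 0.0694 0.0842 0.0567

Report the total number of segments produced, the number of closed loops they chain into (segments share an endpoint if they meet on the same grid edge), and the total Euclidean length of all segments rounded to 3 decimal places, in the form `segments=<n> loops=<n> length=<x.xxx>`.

cell (2,0): code 0100 → (2.702,1.000)–(3.000,0.580)
cell (2,1): code 1100 → (2.825,2.000)–(2.702,1.000)
cell (2,2): code 1000 → (3.000,2.238)–(2.825,2.000)
cell (3,0): code 0110 → (3.000,0.580)–(4.000,0.222)
cell (3,2): code 1001 → (4.000,2.887)–(3.000,2.238)
cell (4,0): code 0110 → (4.000,0.222)–(5.000,0.816)
cell (4,2): code 1001 → (5.000,2.579)–(4.000,2.887)
cell (5,0): code 0010 → (5.000,0.816)–(5.164,1.000)
cell (5,1): code 0011 → (5.164,1.000)–(5.367,2.000)
cell (5,2): code 0001 → (5.367,2.000)–(5.000,2.579)
cell (7,5): code 0100 → (7.650,6.000)–(8.000,5.275)
cell (7,6): code 1000 → (8.000,6.382)–(7.650,6.000)
cell (8,5): code 0010 → (8.000,5.275)–(8.935,6.000)
cell (8,6): code 0001 → (8.935,6.000)–(8.000,6.382)
total: 14 segments, chained into 2 closed loop(s), length Σ = 11.748902

segments=14 loops=2 length=11.749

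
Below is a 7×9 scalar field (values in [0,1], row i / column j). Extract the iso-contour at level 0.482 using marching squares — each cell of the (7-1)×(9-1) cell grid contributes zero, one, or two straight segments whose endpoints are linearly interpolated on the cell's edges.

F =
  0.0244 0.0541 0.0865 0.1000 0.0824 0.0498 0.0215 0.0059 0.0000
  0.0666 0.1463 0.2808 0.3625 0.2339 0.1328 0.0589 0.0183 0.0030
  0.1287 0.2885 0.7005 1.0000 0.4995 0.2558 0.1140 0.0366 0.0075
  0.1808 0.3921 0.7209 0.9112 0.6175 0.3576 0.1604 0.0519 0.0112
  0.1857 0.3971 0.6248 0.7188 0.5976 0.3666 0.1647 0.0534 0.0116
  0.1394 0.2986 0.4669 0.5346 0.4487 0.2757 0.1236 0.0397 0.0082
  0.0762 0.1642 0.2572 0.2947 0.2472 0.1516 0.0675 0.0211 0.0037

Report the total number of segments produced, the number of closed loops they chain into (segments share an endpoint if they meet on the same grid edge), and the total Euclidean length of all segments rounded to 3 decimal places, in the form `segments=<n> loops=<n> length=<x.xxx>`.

segments=14 loops=1 length=11.423

cell (1,1): code 0100 → (1.479,2.000)–(2.000,1.470)
cell (1,2): code 1100 → (1.187,3.000)–(1.479,2.000)
cell (1,3): code 1100 → (1.934,4.000)–(1.187,3.000)
cell (1,4): code 1000 → (2.000,4.072)–(1.934,4.000)
cell (2,1): code 0110 → (2.000,1.470)–(3.000,1.273)
cell (2,4): code 1001 → (3.000,4.521)–(2.000,4.072)
cell (3,1): code 0110 → (3.000,1.273)–(4.000,1.373)
cell (3,4): code 1001 → (4.000,4.500)–(3.000,4.521)
cell (4,1): code 0010 → (4.000,1.373)–(4.904,2.000)
cell (4,2): code 0111 → (4.904,2.000)–(5.000,2.223)
cell (4,3): code 1011 → (5.000,3.612)–(4.776,4.000)
cell (4,4): code 0001 → (4.776,4.000)–(4.000,4.500)
cell (5,2): code 0010 → (5.000,2.223)–(5.219,3.000)
cell (5,3): code 0001 → (5.219,3.000)–(5.000,3.612)
total: 14 segments, chained into 1 closed loop(s), length Σ = 11.423136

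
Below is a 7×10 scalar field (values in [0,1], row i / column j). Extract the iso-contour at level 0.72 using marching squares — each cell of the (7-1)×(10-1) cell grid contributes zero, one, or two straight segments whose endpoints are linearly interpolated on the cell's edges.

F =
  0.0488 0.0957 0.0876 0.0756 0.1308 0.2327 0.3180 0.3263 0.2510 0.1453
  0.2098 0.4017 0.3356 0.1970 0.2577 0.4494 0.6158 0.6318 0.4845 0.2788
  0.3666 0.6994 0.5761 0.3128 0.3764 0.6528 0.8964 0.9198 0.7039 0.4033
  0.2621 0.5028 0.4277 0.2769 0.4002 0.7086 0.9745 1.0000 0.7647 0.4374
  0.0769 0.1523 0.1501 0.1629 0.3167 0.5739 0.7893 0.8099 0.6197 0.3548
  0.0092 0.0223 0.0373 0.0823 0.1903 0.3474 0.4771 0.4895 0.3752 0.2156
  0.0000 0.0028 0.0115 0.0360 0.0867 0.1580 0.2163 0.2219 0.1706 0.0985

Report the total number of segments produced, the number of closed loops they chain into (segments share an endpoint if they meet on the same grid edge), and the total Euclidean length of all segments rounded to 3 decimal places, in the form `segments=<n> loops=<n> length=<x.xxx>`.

segments=12 loops=1 length=9.501

cell (1,5): code 0100 → (1.371,6.000)–(2.000,5.276)
cell (1,6): code 1100 → (1.306,7.000)–(1.371,6.000)
cell (1,7): code 1000 → (2.000,7.925)–(1.306,7.000)
cell (2,5): code 0110 → (2.000,5.276)–(3.000,5.043)
cell (2,7): code 1101 → (2.265,8.000)–(2.000,7.925)
cell (2,8): code 1000 → (3.000,8.137)–(2.265,8.000)
cell (3,5): code 0110 → (3.000,5.043)–(4.000,5.678)
cell (3,7): code 1011 → (4.000,7.473)–(3.308,8.000)
cell (3,8): code 0001 → (3.308,8.000)–(3.000,8.137)
cell (4,5): code 0010 → (4.000,5.678)–(4.222,6.000)
cell (4,6): code 0011 → (4.222,6.000)–(4.281,7.000)
cell (4,7): code 0001 → (4.281,7.000)–(4.000,7.473)
total: 12 segments, chained into 1 closed loop(s), length Σ = 9.501350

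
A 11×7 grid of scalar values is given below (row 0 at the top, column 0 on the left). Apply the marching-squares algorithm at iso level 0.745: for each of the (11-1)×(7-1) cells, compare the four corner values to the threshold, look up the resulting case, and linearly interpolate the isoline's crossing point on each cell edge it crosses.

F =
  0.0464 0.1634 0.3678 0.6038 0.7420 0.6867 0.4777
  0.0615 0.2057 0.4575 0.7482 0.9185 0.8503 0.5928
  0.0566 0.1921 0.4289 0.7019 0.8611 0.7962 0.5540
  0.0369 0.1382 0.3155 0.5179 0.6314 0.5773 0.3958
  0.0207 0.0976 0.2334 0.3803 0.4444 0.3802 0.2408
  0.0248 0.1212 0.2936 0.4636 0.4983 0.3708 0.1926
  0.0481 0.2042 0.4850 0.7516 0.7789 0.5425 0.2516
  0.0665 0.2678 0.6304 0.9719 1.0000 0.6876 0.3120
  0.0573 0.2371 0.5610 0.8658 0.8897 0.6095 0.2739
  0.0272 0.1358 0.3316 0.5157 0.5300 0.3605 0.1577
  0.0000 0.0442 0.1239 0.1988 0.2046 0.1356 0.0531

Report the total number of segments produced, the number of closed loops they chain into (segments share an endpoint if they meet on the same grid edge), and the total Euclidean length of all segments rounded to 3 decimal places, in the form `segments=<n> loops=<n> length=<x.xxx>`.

cell (0,2): code 0100 → (0.978,3.000)–(1.000,2.989)
cell (0,3): code 1100 → (0.017,4.000)–(0.978,3.000)
cell (0,4): code 1100 → (0.356,5.000)–(0.017,4.000)
cell (0,5): code 1000 → (1.000,5.409)–(0.356,5.000)
cell (1,2): code 0010 → (1.000,2.989)–(1.069,3.000)
cell (1,3): code 0111 → (1.069,3.000)–(2.000,3.271)
cell (1,5): code 1001 → (2.000,5.211)–(1.000,5.409)
cell (2,3): code 0010 → (2.000,3.271)–(2.505,4.000)
cell (2,4): code 0011 → (2.505,4.000)–(2.234,5.000)
cell (2,5): code 0001 → (2.234,5.000)–(2.000,5.211)
cell (5,2): code 0100 → (5.977,3.000)–(6.000,2.975)
cell (5,3): code 1100 → (5.879,4.000)–(5.977,3.000)
cell (5,4): code 1000 → (6.000,4.143)–(5.879,4.000)
cell (6,2): code 0110 → (6.000,2.975)–(7.000,2.336)
cell (6,4): code 1001 → (7.000,4.816)–(6.000,4.143)
cell (7,2): code 0110 → (7.000,2.336)–(8.000,2.604)
cell (7,4): code 1001 → (8.000,4.516)–(7.000,4.816)
cell (8,2): code 0010 → (8.000,2.604)–(8.345,3.000)
cell (8,3): code 0011 → (8.345,3.000)–(8.402,4.000)
cell (8,4): code 0001 → (8.402,4.000)–(8.000,4.516)
total: 20 segments, chained into 2 closed loop(s), length Σ = 15.407107

segments=20 loops=2 length=15.407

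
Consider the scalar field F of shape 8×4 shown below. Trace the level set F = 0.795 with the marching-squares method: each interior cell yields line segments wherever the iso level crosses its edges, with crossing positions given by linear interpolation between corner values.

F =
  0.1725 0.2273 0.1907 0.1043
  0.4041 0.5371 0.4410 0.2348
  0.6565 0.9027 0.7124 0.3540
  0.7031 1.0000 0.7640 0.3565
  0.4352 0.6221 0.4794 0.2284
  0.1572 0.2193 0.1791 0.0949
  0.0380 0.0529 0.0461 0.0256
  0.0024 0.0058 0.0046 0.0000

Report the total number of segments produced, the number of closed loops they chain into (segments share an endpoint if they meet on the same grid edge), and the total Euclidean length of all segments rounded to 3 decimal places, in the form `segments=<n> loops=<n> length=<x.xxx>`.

cell (1,0): code 0100 → (1.705,1.000)–(2.000,0.563)
cell (1,1): code 1000 → (2.000,1.566)–(1.705,1.000)
cell (2,0): code 0110 → (2.000,0.563)–(3.000,0.310)
cell (2,1): code 1001 → (3.000,1.869)–(2.000,1.566)
cell (3,0): code 0010 → (3.000,0.310)–(3.542,1.000)
cell (3,1): code 0001 → (3.542,1.000)–(3.000,1.869)
total: 6 segments, chained into 1 closed loop(s), length Σ = 5.143935

segments=6 loops=1 length=5.144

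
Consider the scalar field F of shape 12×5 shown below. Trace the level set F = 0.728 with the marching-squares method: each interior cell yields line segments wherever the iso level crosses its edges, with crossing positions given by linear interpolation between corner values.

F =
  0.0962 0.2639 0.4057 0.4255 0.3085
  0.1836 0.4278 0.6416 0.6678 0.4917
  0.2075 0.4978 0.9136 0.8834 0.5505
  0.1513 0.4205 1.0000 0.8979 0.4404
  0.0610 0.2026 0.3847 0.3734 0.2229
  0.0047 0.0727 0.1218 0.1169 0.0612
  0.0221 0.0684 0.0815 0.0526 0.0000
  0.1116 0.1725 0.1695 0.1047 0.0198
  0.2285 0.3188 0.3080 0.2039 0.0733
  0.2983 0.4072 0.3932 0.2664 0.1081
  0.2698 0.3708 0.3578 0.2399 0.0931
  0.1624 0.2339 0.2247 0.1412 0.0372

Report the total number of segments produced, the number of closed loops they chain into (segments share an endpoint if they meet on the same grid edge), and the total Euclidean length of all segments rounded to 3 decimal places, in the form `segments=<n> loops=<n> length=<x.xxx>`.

segments=8 loops=1 length=6.824

cell (1,1): code 0100 → (1.318,2.000)–(2.000,1.554)
cell (1,2): code 1100 → (1.279,3.000)–(1.318,2.000)
cell (1,3): code 1000 → (2.000,3.467)–(1.279,3.000)
cell (2,1): code 0110 → (2.000,1.554)–(3.000,1.531)
cell (2,3): code 1001 → (3.000,3.371)–(2.000,3.467)
cell (3,1): code 0010 → (3.000,1.531)–(3.442,2.000)
cell (3,2): code 0011 → (3.442,2.000)–(3.324,3.000)
cell (3,3): code 0001 → (3.324,3.000)–(3.000,3.371)
total: 8 segments, chained into 1 closed loop(s), length Σ = 6.824180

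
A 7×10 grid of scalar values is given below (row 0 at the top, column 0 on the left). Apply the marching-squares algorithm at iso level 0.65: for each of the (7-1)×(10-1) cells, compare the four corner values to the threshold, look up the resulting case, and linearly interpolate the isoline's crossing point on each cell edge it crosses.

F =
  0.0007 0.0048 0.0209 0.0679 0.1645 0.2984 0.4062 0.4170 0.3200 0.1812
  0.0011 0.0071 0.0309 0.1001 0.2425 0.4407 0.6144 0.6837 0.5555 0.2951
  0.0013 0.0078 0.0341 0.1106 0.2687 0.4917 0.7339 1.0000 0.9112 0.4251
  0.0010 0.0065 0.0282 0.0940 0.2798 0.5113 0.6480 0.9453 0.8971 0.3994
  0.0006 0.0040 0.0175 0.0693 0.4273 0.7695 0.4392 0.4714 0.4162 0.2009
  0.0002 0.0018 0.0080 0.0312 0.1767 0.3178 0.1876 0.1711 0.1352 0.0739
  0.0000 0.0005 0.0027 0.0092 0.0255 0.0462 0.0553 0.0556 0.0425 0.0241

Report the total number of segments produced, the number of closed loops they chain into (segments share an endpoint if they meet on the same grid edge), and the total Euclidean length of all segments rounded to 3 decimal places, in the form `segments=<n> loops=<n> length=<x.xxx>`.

segments=16 loops=2 length=10.872

cell (0,6): code 0100 → (0.874,7.000)–(1.000,6.514)
cell (0,7): code 1000 → (1.000,7.263)–(0.874,7.000)
cell (1,5): code 0100 → (1.298,6.000)–(2.000,5.654)
cell (1,6): code 1110 → (1.000,6.514)–(1.298,6.000)
cell (1,7): code 1101 → (1.266,8.000)–(1.000,7.263)
cell (1,8): code 1000 → (2.000,8.537)–(1.266,8.000)
cell (2,5): code 0010 → (2.000,5.654)–(2.977,6.000)
cell (2,6): code 0111 → (2.977,6.000)–(3.000,6.007)
cell (2,8): code 1001 → (3.000,8.496)–(2.000,8.537)
cell (3,4): code 0100 → (3.537,5.000)–(4.000,4.651)
cell (3,5): code 1000 → (4.000,5.362)–(3.537,5.000)
cell (3,6): code 0010 → (3.000,6.007)–(3.623,7.000)
cell (3,7): code 0011 → (3.623,7.000)–(3.514,8.000)
cell (3,8): code 0001 → (3.514,8.000)–(3.000,8.496)
cell (4,4): code 0010 → (4.000,4.651)–(4.265,5.000)
cell (4,5): code 0001 → (4.265,5.000)–(4.000,5.362)
total: 16 segments, chained into 2 closed loop(s), length Σ = 10.872264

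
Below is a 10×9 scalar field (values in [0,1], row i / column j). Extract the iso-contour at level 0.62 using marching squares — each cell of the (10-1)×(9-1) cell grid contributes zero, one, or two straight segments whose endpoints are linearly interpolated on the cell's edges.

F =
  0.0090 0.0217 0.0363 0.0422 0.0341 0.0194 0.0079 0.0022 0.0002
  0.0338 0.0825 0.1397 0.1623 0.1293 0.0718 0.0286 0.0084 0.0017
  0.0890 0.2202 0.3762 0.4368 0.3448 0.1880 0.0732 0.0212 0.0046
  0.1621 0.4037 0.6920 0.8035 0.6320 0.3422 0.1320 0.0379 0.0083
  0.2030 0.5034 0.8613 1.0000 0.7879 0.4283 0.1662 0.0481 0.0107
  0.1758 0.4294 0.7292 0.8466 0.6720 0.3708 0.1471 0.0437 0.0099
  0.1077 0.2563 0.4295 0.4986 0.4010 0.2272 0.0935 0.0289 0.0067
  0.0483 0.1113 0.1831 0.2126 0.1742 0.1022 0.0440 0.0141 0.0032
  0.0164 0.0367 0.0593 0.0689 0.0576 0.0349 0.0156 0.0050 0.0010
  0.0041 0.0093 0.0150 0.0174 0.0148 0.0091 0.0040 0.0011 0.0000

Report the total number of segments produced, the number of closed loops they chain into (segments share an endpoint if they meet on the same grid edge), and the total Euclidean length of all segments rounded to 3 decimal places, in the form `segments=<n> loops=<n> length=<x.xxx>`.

cell (2,1): code 0100 → (2.772,2.000)–(3.000,1.750)
cell (2,2): code 1100 → (2.500,3.000)–(2.772,2.000)
cell (2,3): code 1100 → (2.958,4.000)–(2.500,3.000)
cell (2,4): code 1000 → (3.000,4.041)–(2.958,4.000)
cell (3,1): code 0110 → (3.000,1.750)–(4.000,1.326)
cell (3,4): code 1001 → (4.000,4.467)–(3.000,4.041)
cell (4,1): code 0110 → (4.000,1.326)–(5.000,1.636)
cell (4,4): code 1001 → (5.000,4.173)–(4.000,4.467)
cell (5,1): code 0010 → (5.000,1.636)–(5.364,2.000)
cell (5,2): code 0011 → (5.364,2.000)–(5.651,3.000)
cell (5,3): code 0011 → (5.651,3.000)–(5.192,4.000)
cell (5,4): code 0001 → (5.192,4.000)–(5.000,4.173)
total: 12 segments, chained into 1 closed loop(s), length Σ = 9.710085

segments=12 loops=1 length=9.710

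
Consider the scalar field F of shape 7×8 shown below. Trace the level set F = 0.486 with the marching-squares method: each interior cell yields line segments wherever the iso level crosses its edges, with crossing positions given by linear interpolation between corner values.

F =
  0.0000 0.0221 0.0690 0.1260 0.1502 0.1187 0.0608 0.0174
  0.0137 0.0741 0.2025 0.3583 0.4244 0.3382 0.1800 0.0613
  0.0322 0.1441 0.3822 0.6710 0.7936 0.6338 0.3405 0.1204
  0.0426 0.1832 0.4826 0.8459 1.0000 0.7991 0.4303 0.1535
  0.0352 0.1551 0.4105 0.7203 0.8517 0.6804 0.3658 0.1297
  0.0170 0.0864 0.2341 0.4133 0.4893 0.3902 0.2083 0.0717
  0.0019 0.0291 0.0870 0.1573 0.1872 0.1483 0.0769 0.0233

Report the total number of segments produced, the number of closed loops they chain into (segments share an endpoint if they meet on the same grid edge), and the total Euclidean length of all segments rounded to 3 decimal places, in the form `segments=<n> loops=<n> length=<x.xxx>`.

segments=14 loops=1 length=11.908

cell (1,2): code 0100 → (1.408,3.000)–(2.000,2.359)
cell (1,3): code 1100 → (1.167,4.000)–(1.408,3.000)
cell (1,4): code 1100 → (1.500,5.000)–(1.167,4.000)
cell (1,5): code 1000 → (2.000,5.504)–(1.500,5.000)
cell (2,2): code 0110 → (2.000,2.359)–(3.000,2.009)
cell (2,5): code 1001 → (3.000,5.849)–(2.000,5.504)
cell (3,2): code 0110 → (3.000,2.009)–(4.000,2.244)
cell (3,5): code 1001 → (4.000,5.618)–(3.000,5.849)
cell (4,2): code 0010 → (4.000,2.244)–(4.763,3.000)
cell (4,3): code 0111 → (4.763,3.000)–(5.000,3.957)
cell (4,4): code 1011 → (5.000,4.033)–(4.670,5.000)
cell (4,5): code 0001 → (4.670,5.000)–(4.000,5.618)
cell (5,3): code 0010 → (5.000,3.957)–(5.011,4.000)
cell (5,4): code 0001 → (5.011,4.000)–(5.000,4.033)
total: 14 segments, chained into 1 closed loop(s), length Σ = 11.908051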